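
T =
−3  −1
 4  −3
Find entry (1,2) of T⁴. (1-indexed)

T² = [[5, 6], [−24, 5]]
T³ = [[9, −23], [92, 9]]
T⁴ = [[−119, 60], [−240, −119]]

60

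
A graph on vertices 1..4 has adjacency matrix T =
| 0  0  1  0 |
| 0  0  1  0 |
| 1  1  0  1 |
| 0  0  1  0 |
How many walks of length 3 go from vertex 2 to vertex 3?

3

The number of length-3 walks from vertex 2 to vertex 3 is entry (2,3) of T³, where T is the adjacency matrix.
T² = [[1, 1, 0, 1], [1, 1, 0, 1], [0, 0, 3, 0], [1, 1, 0, 1]]
T³ = [[0, 0, 3, 0], [0, 0, 3, 0], [3, 3, 0, 3], [0, 0, 3, 0]]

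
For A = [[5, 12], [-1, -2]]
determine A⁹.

[[2045, 6132], [-511, -1532]]

tr A = 3 and det A = 2, so the characteristic polynomial is λ² − (3)λ + (2) with roots 2 and 1.
Eigenvectors give P = [[4, -3], [-1, 1]] with P⁻¹ = [[1, 3], [1, 4]], and A = P·diag(2, 1)·P⁻¹.
Then A⁹ = P·diag(512, 1)·P⁻¹ = [[2048, -3], [-512, 1]] · [[1, 3], [1, 4]] = [[2045, 6132], [-511, -1532]].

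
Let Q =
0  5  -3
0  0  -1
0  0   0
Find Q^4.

Q is strictly triangular, hence nilpotent: Q^3 = 0, so Q^4 = 0.

[[0, 0, 0], [0, 0, 0], [0, 0, 0]]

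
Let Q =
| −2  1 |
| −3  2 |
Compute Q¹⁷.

Q² = I (check: tr Q = 0 and det Q = −1), so Q¹⁷ = Q since 17 is odd.

[[−2, 1], [−3, 2]]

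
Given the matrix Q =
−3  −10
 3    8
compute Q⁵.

[[−1023, −2110], [633, 1298]]

tr Q = 5 and det Q = 6, so the characteristic polynomial is λ² − (5)λ + (6) with roots 3 and 2.
Eigenvectors give P = [[−5, −2], [3, 1]] with P⁻¹ = [[1, 2], [−3, −5]], and Q = P·diag(3, 2)·P⁻¹.
Then Q⁵ = P·diag(243, 32)·P⁻¹ = [[−1215, −64], [729, 32]] · [[1, 2], [−3, −5]] = [[−1023, −2110], [633, 1298]].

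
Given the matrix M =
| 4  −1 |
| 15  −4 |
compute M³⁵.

[[4, −1], [15, −4]]

M² = I (check: tr M = 0 and det M = −1), so M³⁵ = M since 35 is odd.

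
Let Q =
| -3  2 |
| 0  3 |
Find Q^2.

[[9, 0], [0, 9]]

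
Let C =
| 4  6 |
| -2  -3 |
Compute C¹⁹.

C² = C (a projection; rank 1, trace 1), so C¹⁹ = C.

[[4, 6], [-2, -3]]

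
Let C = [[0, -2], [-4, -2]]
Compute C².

[[8, 4], [8, 12]]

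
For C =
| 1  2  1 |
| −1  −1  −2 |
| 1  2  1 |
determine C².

[[0, 2, −2], [−2, −5, −1], [0, 2, −2]]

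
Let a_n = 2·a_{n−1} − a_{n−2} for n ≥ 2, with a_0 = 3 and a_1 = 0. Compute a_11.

−30

With companion matrix A = [[2, −1], [1, 0]], [a_n, a_{n−1}]ᵀ = A·[a_{n−1}, a_{n−2}]ᵀ, so [a_11, a_10]ᵀ = A¹⁰·[a_1, a_0]ᵀ.
A¹⁰ = [[11, −10], [10, −9]], giving [a_11, a_10]ᵀ = [[−30], [−27]].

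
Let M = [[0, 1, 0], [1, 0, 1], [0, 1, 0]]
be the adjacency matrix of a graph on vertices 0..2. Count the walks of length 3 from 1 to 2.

2

The number of length-3 walks from vertex 1 to vertex 2 is entry (1,2) of M³, where M is the adjacency matrix.
M² = [[1, 0, 1], [0, 2, 0], [1, 0, 1]]
M³ = [[0, 2, 0], [2, 0, 2], [0, 2, 0]]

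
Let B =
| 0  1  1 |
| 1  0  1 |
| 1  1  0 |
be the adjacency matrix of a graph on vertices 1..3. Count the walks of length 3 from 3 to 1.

3

The number of length-3 walks from vertex 3 to vertex 1 is entry (3,1) of B³, where B is the adjacency matrix.
B² = [[2, 1, 1], [1, 2, 1], [1, 1, 2]]
B³ = [[2, 3, 3], [3, 2, 3], [3, 3, 2]]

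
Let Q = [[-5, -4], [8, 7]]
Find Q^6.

[[-727, -728], [1456, 1457]]

tr Q = 2 and det Q = -3, so the characteristic polynomial is λ² − (2)λ + (-3) with roots 3 and -1.
Eigenvectors give P = [[-1, 1], [2, -1]] with P⁻¹ = [[1, 1], [2, 1]], and Q = P·diag(3, -1)·P⁻¹.
Then Q^6 = P·diag(729, 1)·P⁻¹ = [[-729, 1], [1458, -1]] · [[1, 1], [2, 1]] = [[-727, -728], [1456, 1457]].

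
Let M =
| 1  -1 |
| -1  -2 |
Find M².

[[2, 1], [1, 5]]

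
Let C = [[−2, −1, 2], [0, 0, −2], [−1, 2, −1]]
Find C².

[[2, 6, −4], [2, −4, 2], [3, −1, −5]]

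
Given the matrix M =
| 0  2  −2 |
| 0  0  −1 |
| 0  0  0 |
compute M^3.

[[0, 0, 0], [0, 0, 0], [0, 0, 0]]

M is strictly triangular, hence nilpotent: M^3 = 0, so M^3 = 0.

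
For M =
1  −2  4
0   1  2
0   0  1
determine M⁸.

M = I + N where N = [[0, −2, 4], [0, 0, 2], [0, 0, 0]] is strictly upper-triangular, so N³ = 0.
(I + N)⁸ = I + 8·N + 28·N² = [[1, −16, −80], [0, 1, 16], [0, 0, 1]].

[[1, −16, −80], [0, 1, 16], [0, 0, 1]]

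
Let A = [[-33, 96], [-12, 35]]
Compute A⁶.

tr A = 2 and det A = -3, so the characteristic polynomial is λ² − (2)λ + (-3) with roots 3 and -1.
Eigenvectors give P = [[8, 3], [3, 1]] with P⁻¹ = [[-1, 3], [3, -8]], and A = P·diag(3, -1)·P⁻¹.
Then A⁶ = P·diag(729, 1)·P⁻¹ = [[5832, 3], [2187, 1]] · [[-1, 3], [3, -8]] = [[-5823, 17472], [-2184, 6553]].

[[-5823, 17472], [-2184, 6553]]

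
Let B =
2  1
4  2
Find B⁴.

[[128, 64], [256, 128]]

B² = [[8, 4], [16, 8]]
B³ = [[32, 16], [64, 32]]
B⁴ = [[128, 64], [256, 128]]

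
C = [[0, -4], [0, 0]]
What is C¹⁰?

[[0, 0], [0, 0]]

C is strictly triangular, hence nilpotent: C² = 0, so C¹⁰ = 0.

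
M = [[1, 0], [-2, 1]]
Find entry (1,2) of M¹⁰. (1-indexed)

M = I + N where N = [[0, 0], [-2, 0]] is strictly lower-triangular, so N² = 0.
(I + N)¹⁰ = I + 10·N = [[1, 0], [-20, 1]].

0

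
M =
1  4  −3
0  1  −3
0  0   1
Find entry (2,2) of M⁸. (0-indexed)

M = I + N where N = [[0, 4, −3], [0, 0, −3], [0, 0, 0]] is strictly upper-triangular, so N³ = 0.
(I + N)⁸ = I + 8·N + 28·N² = [[1, 32, −360], [0, 1, −24], [0, 0, 1]].

1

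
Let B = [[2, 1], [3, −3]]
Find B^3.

[[11, 10], [30, −39]]

B^2 = [[7, −1], [−3, 12]]
B^3 = [[11, 10], [30, −39]]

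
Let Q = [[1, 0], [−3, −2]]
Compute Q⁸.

[[1, 0], [255, 256]]

tr Q = −1 and det Q = −2, so the characteristic polynomial is λ² − (−1)λ + (−2) with roots −2 and 1.
Eigenvectors give P = [[0, 1], [−1, −1]] with P⁻¹ = [[−1, −1], [1, 0]], and Q = P·diag(−2, 1)·P⁻¹.
Then Q⁸ = P·diag(256, 1)·P⁻¹ = [[0, 1], [−256, −1]] · [[−1, −1], [1, 0]] = [[1, 0], [255, 256]].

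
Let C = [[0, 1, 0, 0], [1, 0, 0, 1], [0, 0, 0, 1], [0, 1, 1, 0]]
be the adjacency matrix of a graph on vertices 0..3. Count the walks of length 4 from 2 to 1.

The number of length-4 walks from vertex 2 to vertex 1 is entry (2,1) of C^4, where C is the adjacency matrix.
C^2 = [[1, 0, 0, 1], [0, 2, 1, 0], [0, 1, 1, 0], [1, 0, 0, 2]]
C^3 = [[0, 2, 1, 0], [2, 0, 0, 3], [1, 0, 0, 2], [0, 3, 2, 0]]
C^4 = [[2, 0, 0, 3], [0, 5, 3, 0], [0, 3, 2, 0], [3, 0, 0, 5]]

3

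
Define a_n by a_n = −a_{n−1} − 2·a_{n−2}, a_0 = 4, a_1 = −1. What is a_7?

33

With companion matrix A = [[−1, −2], [1, 0]], [a_n, a_{n−1}]ᵀ = A·[a_{n−1}, a_{n−2}]ᵀ, so [a_7, a_6]ᵀ = A⁶·[a_1, a_0]ᵀ.
A⁶ = [[7, 10], [−5, 2]], giving [a_7, a_6]ᵀ = [[33], [13]].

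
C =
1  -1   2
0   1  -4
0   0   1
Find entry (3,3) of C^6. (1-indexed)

1

C = I + N where N = [[0, -1, 2], [0, 0, -4], [0, 0, 0]] is strictly upper-triangular, so N^3 = 0.
(I + N)^6 = I + 6·N + 15·N^2 = [[1, -6, 72], [0, 1, -24], [0, 0, 1]].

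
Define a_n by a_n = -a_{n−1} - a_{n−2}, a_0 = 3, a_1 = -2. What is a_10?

-2

With companion matrix B = [[-1, -1], [1, 0]], [a_n, a_{n−1}]ᵀ = B·[a_{n−1}, a_{n−2}]ᵀ, so [a_10, a_9]ᵀ = B⁹·[a_1, a_0]ᵀ.
B⁹ = [[1, 0], [0, 1]], giving [a_10, a_9]ᵀ = [[-2], [3]].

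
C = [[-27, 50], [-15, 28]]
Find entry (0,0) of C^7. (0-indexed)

-11703

tr C = 1 and det C = -6, so the characteristic polynomial is λ² − (1)λ + (-6) with roots 3 and -2.
Eigenvectors give P = [[-5, 2], [-3, 1]] with P⁻¹ = [[1, -2], [3, -5]], and C = P·diag(3, -2)·P⁻¹.
Then C^7 = P·diag(2187, -128)·P⁻¹ = [[-10935, -256], [-6561, -128]] · [[1, -2], [3, -5]] = [[-11703, 23150], [-6945, 13762]].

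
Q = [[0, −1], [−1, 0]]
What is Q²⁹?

[[0, −1], [−1, 0]]

Q² = I (check: tr Q = 0 and det Q = −1), so Q²⁹ = Q since 29 is odd.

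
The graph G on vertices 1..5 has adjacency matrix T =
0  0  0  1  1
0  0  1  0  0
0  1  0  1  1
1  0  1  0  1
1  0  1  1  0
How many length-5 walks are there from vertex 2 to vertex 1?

12

The number of length-5 walks from vertex 2 to vertex 1 is entry (2,1) of T⁵, where T is the adjacency matrix.
T² = [[2, 0, 2, 1, 1], [0, 1, 0, 1, 1], [2, 0, 3, 1, 1], [1, 1, 1, 3, 2], [1, 1, 1, 2, 3]]
T³ = [[2, 2, 2, 5, 5], [2, 0, 3, 1, 1], [2, 3, 2, 6, 6], [5, 1, 6, 4, 5], [5, 1, 6, 5, 4]]
T⁴ = [[10, 2, 12, 9, 9], [2, 3, 2, 6, 6], [12, 2, 15, 10, 10], [9, 6, 10, 16, 15], [9, 6, 10, 15, 16]]
T⁵ = [[18, 12, 20, 31, 31], [12, 2, 15, 10, 10], [20, 15, 22, 37, 37], [31, 10, 37, 34, 35], [31, 10, 37, 35, 34]]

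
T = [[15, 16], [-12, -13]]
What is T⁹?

[[78735, 78736], [-59052, -59053]]

tr T = 2 and det T = -3, so the characteristic polynomial is λ² − (2)λ + (-3) with roots -1 and 3.
Eigenvectors give P = [[-1, 4], [1, -3]] with P⁻¹ = [[3, 4], [1, 1]], and T = P·diag(-1, 3)·P⁻¹.
Then T⁹ = P·diag(-1, 19683)·P⁻¹ = [[1, 78732], [-1, -59049]] · [[3, 4], [1, 1]] = [[78735, 78736], [-59052, -59053]].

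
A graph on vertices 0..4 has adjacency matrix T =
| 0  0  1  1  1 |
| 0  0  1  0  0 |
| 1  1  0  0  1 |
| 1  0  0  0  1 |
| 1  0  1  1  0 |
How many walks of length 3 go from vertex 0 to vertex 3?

The number of length-3 walks from vertex 0 to vertex 3 is entry (0,3) of T^3, where T is the adjacency matrix.
T^2 = [[3, 1, 1, 1, 2], [1, 1, 0, 0, 1], [1, 0, 3, 2, 1], [1, 0, 2, 2, 1], [2, 1, 1, 1, 3]]
T^3 = [[4, 1, 6, 5, 5], [1, 0, 3, 2, 1], [6, 3, 2, 2, 6], [5, 2, 2, 2, 5], [5, 1, 6, 5, 4]]

5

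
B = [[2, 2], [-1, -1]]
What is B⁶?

[[2, 2], [-1, -1]]

B² = B (a projection; rank 1, trace 1), so B⁶ = B.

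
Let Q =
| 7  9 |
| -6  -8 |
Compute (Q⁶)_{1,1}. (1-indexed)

-125

tr Q = -1 and det Q = -2, so the characteristic polynomial is λ² − (-1)λ + (-2) with roots 1 and -2.
Eigenvectors give P = [[-3, -1], [2, 1]] with P⁻¹ = [[-1, -1], [2, 3]], and Q = P·diag(1, -2)·P⁻¹.
Then Q⁶ = P·diag(1, 64)·P⁻¹ = [[-3, -64], [2, 64]] · [[-1, -1], [2, 3]] = [[-125, -189], [126, 190]].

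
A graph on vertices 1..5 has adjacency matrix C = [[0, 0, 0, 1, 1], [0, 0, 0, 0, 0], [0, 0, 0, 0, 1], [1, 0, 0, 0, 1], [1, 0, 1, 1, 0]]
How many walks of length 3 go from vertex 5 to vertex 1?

The number of length-3 walks from vertex 5 to vertex 1 is entry (5,1) of C³, where C is the adjacency matrix.
C² = [[2, 0, 1, 1, 1], [0, 0, 0, 0, 0], [1, 0, 1, 1, 0], [1, 0, 1, 2, 1], [1, 0, 0, 1, 3]]
C³ = [[2, 0, 1, 3, 4], [0, 0, 0, 0, 0], [1, 0, 0, 1, 3], [3, 0, 1, 2, 4], [4, 0, 3, 4, 2]]

4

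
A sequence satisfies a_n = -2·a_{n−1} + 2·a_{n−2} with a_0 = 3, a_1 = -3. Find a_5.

-228

With companion matrix C = [[-2, 2], [1, 0]], [a_n, a_{n−1}]ᵀ = C·[a_{n−1}, a_{n−2}]ᵀ, so [a_5, a_4]ᵀ = C^4·[a_1, a_0]ᵀ.
C^4 = [[44, -32], [-16, 12]], giving [a_5, a_4]ᵀ = [[-228], [84]].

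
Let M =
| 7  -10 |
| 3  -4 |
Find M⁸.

[[1531, -2550], [765, -1274]]

tr M = 3 and det M = 2, so the characteristic polynomial is λ² − (3)λ + (2) with roots 2 and 1.
Eigenvectors give P = [[2, -5], [1, -3]] with P⁻¹ = [[3, -5], [1, -2]], and M = P·diag(2, 1)·P⁻¹.
Then M⁸ = P·diag(256, 1)·P⁻¹ = [[512, -5], [256, -3]] · [[3, -5], [1, -2]] = [[1531, -2550], [765, -1274]].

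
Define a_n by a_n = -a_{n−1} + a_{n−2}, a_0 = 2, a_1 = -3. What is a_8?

89

With companion matrix C = [[-1, 1], [1, 0]], [a_n, a_{n−1}]ᵀ = C·[a_{n−1}, a_{n−2}]ᵀ, so [a_8, a_7]ᵀ = C⁷·[a_1, a_0]ᵀ.
C⁷ = [[-21, 13], [13, -8]], giving [a_8, a_7]ᵀ = [[89], [-55]].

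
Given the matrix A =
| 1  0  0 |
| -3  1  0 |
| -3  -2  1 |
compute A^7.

A = I + N where N = [[0, 0, 0], [-3, 0, 0], [-3, -2, 0]] is strictly lower-triangular, so N^3 = 0.
(I + N)^7 = I + 7·N + 21·N^2 = [[1, 0, 0], [-21, 1, 0], [105, -14, 1]].

[[1, 0, 0], [-21, 1, 0], [105, -14, 1]]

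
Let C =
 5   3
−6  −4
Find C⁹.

[[1025, 513], [−1026, −514]]

tr C = 1 and det C = −2, so the characteristic polynomial is λ² − (1)λ + (−2) with roots −1 and 2.
Eigenvectors give P = [[1, −1], [−2, 1]] with P⁻¹ = [[−1, −1], [−2, −1]], and C = P·diag(−1, 2)·P⁻¹.
Then C⁹ = P·diag(−1, 512)·P⁻¹ = [[−1, −512], [2, 512]] · [[−1, −1], [−2, −1]] = [[1025, 513], [−1026, −514]].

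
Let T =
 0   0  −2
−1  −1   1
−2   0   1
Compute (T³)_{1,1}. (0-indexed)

−1

T² = [[4, 0, −2], [−1, 1, 2], [−2, 0, 5]]
T³ = [[4, 0, −10], [−5, −1, 5], [−10, 0, 9]]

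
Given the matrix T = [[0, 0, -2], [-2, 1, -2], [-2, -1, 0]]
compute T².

[[4, 2, 0], [2, 3, 2], [2, -1, 6]]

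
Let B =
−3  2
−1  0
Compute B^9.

[[−1023, 1022], [−511, 510]]

tr B = −3 and det B = 2, so the characteristic polynomial is λ² − (−3)λ + (2) with roots −2 and −1.
Eigenvectors give P = [[2, −1], [1, −1]] with P⁻¹ = [[1, −1], [1, −2]], and B = P·diag(−2, −1)·P⁻¹.
Then B^9 = P·diag(−512, −1)·P⁻¹ = [[−1024, 1], [−512, 1]] · [[1, −1], [1, −2]] = [[−1023, 1022], [−511, 510]].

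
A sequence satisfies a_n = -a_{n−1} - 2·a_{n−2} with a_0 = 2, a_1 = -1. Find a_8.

With companion matrix A = [[-1, -2], [1, 0]], [a_n, a_{n−1}]ᵀ = A·[a_{n−1}, a_{n−2}]ᵀ, so [a_8, a_7]ᵀ = A⁷·[a_1, a_0]ᵀ.
A⁷ = [[3, -14], [7, 10]], giving [a_8, a_7]ᵀ = [[-31], [13]].

-31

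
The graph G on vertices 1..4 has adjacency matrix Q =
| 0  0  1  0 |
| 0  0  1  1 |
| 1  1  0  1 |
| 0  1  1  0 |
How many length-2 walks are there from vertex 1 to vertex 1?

1

The number of length-2 walks from vertex 1 to vertex 1 is entry (1,1) of Q², where Q is the adjacency matrix.
Q² = [[1, 1, 0, 1], [1, 2, 1, 1], [0, 1, 3, 1], [1, 1, 1, 2]]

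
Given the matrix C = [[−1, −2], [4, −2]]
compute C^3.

C^2 = [[−7, 6], [−12, −4]]
C^3 = [[31, 2], [−4, 32]]

[[31, 2], [−4, 32]]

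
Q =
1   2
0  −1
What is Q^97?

[[1, 2], [0, −1]]

Q² = I (check: tr Q = 0 and det Q = −1), so Q^97 = Q since 97 is odd.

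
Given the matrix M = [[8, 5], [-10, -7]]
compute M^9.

tr M = 1 and det M = -6, so the characteristic polynomial is λ² − (1)λ + (-6) with roots -2 and 3.
Eigenvectors give P = [[-1, -1], [2, 1]] with P⁻¹ = [[1, 1], [-2, -1]], and M = P·diag(-2, 3)·P⁻¹.
Then M^9 = P·diag(-512, 19683)·P⁻¹ = [[512, -19683], [-1024, 19683]] · [[1, 1], [-2, -1]] = [[39878, 20195], [-40390, -20707]].

[[39878, 20195], [-40390, -20707]]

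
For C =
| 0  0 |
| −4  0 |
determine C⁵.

[[0, 0], [0, 0]]

C is strictly triangular, hence nilpotent: C² = 0, so C⁵ = 0.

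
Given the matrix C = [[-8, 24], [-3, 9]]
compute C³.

[[-8, 24], [-3, 9]]

C² = C (a projection; rank 1, trace 1), so C³ = C.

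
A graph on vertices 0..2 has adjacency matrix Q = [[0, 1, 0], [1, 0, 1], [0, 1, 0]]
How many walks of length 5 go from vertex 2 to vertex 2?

0

The number of length-5 walks from vertex 2 to vertex 2 is entry (2,2) of Q⁵, where Q is the adjacency matrix.
Q² = [[1, 0, 1], [0, 2, 0], [1, 0, 1]]
Q³ = [[0, 2, 0], [2, 0, 2], [0, 2, 0]]
Q⁴ = [[2, 0, 2], [0, 4, 0], [2, 0, 2]]
Q⁵ = [[0, 4, 0], [4, 0, 4], [0, 4, 0]]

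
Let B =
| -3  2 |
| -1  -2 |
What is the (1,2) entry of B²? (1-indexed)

-10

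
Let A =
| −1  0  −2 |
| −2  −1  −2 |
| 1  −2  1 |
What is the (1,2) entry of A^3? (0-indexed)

A^2 = [[−1, 4, 0], [2, 5, 4], [4, 0, 3]]
A^3 = [[−7, −4, −6], [−8, −13, −10], [−1, −6, −5]]

−10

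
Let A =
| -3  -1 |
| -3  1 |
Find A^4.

A^2 = [[12, 2], [6, 4]]
A^3 = [[-42, -10], [-30, -2]]
A^4 = [[156, 32], [96, 28]]

[[156, 32], [96, 28]]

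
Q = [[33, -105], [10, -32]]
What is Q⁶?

tr Q = 1 and det Q = -6, so the characteristic polynomial is λ² − (1)λ + (-6) with roots 3 and -2.
Eigenvectors give P = [[7, 3], [2, 1]] with P⁻¹ = [[1, -3], [-2, 7]], and Q = P·diag(3, -2)·P⁻¹.
Then Q⁶ = P·diag(729, 64)·P⁻¹ = [[5103, 192], [1458, 64]] · [[1, -3], [-2, 7]] = [[4719, -13965], [1330, -3926]].

[[4719, -13965], [1330, -3926]]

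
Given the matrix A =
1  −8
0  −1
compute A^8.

A² = I (check: tr A = 0 and det A = −1), so A^8 = I since 8 is even.

[[1, 0], [0, 1]]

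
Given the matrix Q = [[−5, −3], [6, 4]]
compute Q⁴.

tr Q = −1 and det Q = −2, so the characteristic polynomial is λ² − (−1)λ + (−2) with roots −2 and 1.
Eigenvectors give P = [[−1, 1], [1, −2]] with P⁻¹ = [[−2, −1], [−1, −1]], and Q = P·diag(−2, 1)·P⁻¹.
Then Q⁴ = P·diag(16, 1)·P⁻¹ = [[−16, 1], [16, −2]] · [[−2, −1], [−1, −1]] = [[31, 15], [−30, −14]].

[[31, 15], [−30, −14]]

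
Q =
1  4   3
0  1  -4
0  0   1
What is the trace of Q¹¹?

3

Q = I + N where N = [[0, 4, 3], [0, 0, -4], [0, 0, 0]] is strictly upper-triangular, so N³ = 0.
(I + N)¹¹ = I + 11·N + 55·N² = [[1, 44, -847], [0, 1, -44], [0, 0, 1]].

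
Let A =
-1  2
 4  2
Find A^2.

[[9, 2], [4, 12]]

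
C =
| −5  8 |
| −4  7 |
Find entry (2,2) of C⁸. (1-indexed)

13121

tr C = 2 and det C = −3, so the characteristic polynomial is λ² − (2)λ + (−3) with roots 3 and −1.
Eigenvectors give P = [[−1, 2], [−1, 1]] with P⁻¹ = [[1, −2], [1, −1]], and C = P·diag(3, −1)·P⁻¹.
Then C⁸ = P·diag(6561, 1)·P⁻¹ = [[−6561, 2], [−6561, 1]] · [[1, −2], [1, −1]] = [[−6559, 13120], [−6560, 13121]].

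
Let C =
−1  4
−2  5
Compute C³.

[[−25, 52], [−26, 53]]

tr C = 4 and det C = 3, so the characteristic polynomial is λ² − (4)λ + (3) with roots 3 and 1.
Eigenvectors give P = [[1, 2], [1, 1]] with P⁻¹ = [[−1, 2], [1, −1]], and C = P·diag(3, 1)·P⁻¹.
Then C³ = P·diag(27, 1)·P⁻¹ = [[27, 2], [27, 1]] · [[−1, 2], [1, −1]] = [[−25, 52], [−26, 53]].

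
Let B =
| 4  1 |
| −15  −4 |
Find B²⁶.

[[1, 0], [0, 1]]

B² = I (check: tr B = 0 and det B = −1), so B²⁶ = I since 26 is even.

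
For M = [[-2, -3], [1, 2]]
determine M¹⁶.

[[1, 0], [0, 1]]

M² = I (check: tr M = 0 and det M = -1), so M¹⁶ = I since 16 is even.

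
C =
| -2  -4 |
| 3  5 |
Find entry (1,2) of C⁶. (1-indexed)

-252

tr C = 3 and det C = 2, so the characteristic polynomial is λ² − (3)λ + (2) with roots 2 and 1.
Eigenvectors give P = [[1, -4], [-1, 3]] with P⁻¹ = [[-3, -4], [-1, -1]], and C = P·diag(2, 1)·P⁻¹.
Then C⁶ = P·diag(64, 1)·P⁻¹ = [[64, -4], [-64, 3]] · [[-3, -4], [-1, -1]] = [[-188, -252], [189, 253]].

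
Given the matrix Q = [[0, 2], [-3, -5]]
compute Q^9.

[[37830, 38342], [-57513, -58025]]

tr Q = -5 and det Q = 6, so the characteristic polynomial is λ² − (-5)λ + (6) with roots -3 and -2.
Eigenvectors give P = [[-2, 1], [3, -1]] with P⁻¹ = [[1, 1], [3, 2]], and Q = P·diag(-3, -2)·P⁻¹.
Then Q^9 = P·diag(-19683, -512)·P⁻¹ = [[39366, -512], [-59049, 512]] · [[1, 1], [3, 2]] = [[37830, 38342], [-57513, -58025]].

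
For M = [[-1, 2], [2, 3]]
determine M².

[[5, 4], [4, 13]]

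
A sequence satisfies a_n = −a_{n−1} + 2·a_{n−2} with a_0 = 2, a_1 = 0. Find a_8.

With companion matrix A = [[−1, 2], [1, 0]], [a_n, a_{n−1}]ᵀ = A·[a_{n−1}, a_{n−2}]ᵀ, so [a_8, a_7]ᵀ = A⁷·[a_1, a_0]ᵀ.
A⁷ = [[−85, 86], [43, −42]], giving [a_8, a_7]ᵀ = [[172], [−84]].

172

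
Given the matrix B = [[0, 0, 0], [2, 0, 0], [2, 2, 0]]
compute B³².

[[0, 0, 0], [0, 0, 0], [0, 0, 0]]

B is strictly triangular, hence nilpotent: B³ = 0, so B³² = 0.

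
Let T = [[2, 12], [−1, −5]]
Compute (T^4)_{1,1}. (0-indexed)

tr T = −3 and det T = 2, so the characteristic polynomial is λ² − (−3)λ + (2) with roots −1 and −2.
Eigenvectors give P = [[4, −3], [−1, 1]] with P⁻¹ = [[1, 3], [1, 4]], and T = P·diag(−1, −2)·P⁻¹.
Then T^4 = P·diag(1, 16)·P⁻¹ = [[4, −48], [−1, 16]] · [[1, 3], [1, 4]] = [[−44, −180], [15, 61]].

61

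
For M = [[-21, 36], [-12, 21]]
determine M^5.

tr M = 0 and det M = -9, so the characteristic polynomial is λ² − (0)λ + (-9) with roots -3 and 3.
Eigenvectors give P = [[2, -3], [1, -2]] with P⁻¹ = [[2, -3], [1, -2]], and M = P·diag(-3, 3)·P⁻¹.
Then M^5 = P·diag(-243, 243)·P⁻¹ = [[-486, -729], [-243, -486]] · [[2, -3], [1, -2]] = [[-1701, 2916], [-972, 1701]].

[[-1701, 2916], [-972, 1701]]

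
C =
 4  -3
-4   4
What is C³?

[[208, -180], [-240, 208]]

C² = [[28, -24], [-32, 28]]
C³ = [[208, -180], [-240, 208]]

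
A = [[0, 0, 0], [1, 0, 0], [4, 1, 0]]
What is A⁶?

A is strictly triangular, hence nilpotent: A³ = 0, so A⁶ = 0.

[[0, 0, 0], [0, 0, 0], [0, 0, 0]]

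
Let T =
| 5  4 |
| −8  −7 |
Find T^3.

tr T = −2 and det T = −3, so the characteristic polynomial is λ² − (−2)λ + (−3) with roots −3 and 1.
Eigenvectors give P = [[−1, −1], [2, 1]] with P⁻¹ = [[1, 1], [−2, −1]], and T = P·diag(−3, 1)·P⁻¹.
Then T^3 = P·diag(−27, 1)·P⁻¹ = [[27, −1], [−54, 1]] · [[1, 1], [−2, −1]] = [[29, 28], [−56, −55]].

[[29, 28], [−56, −55]]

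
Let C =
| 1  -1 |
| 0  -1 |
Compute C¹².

C² = I (check: tr C = 0 and det C = -1), so C¹² = I since 12 is even.

[[1, 0], [0, 1]]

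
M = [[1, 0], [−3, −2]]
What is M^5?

tr M = −1 and det M = −2, so the characteristic polynomial is λ² − (−1)λ + (−2) with roots −2 and 1.
Eigenvectors give P = [[0, −1], [1, 1]] with P⁻¹ = [[1, 1], [−1, 0]], and M = P·diag(−2, 1)·P⁻¹.
Then M^5 = P·diag(−32, 1)·P⁻¹ = [[0, −1], [−32, 1]] · [[1, 1], [−1, 0]] = [[1, 0], [−33, −32]].

[[1, 0], [−33, −32]]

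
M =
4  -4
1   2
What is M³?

[[24, -96], [24, -24]]

M² = [[12, -24], [6, 0]]
M³ = [[24, -96], [24, -24]]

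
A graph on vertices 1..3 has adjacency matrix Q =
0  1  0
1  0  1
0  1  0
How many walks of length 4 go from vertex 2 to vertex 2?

The number of length-4 walks from vertex 2 to vertex 2 is entry (2,2) of Q⁴, where Q is the adjacency matrix.
Q² = [[1, 0, 1], [0, 2, 0], [1, 0, 1]]
Q³ = [[0, 2, 0], [2, 0, 2], [0, 2, 0]]
Q⁴ = [[2, 0, 2], [0, 4, 0], [2, 0, 2]]

4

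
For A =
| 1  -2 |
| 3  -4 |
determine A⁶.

tr A = -3 and det A = 2, so the characteristic polynomial is λ² − (-3)λ + (2) with roots -1 and -2.
Eigenvectors give P = [[1, -2], [1, -3]] with P⁻¹ = [[3, -2], [1, -1]], and A = P·diag(-1, -2)·P⁻¹.
Then A⁶ = P·diag(1, 64)·P⁻¹ = [[1, -128], [1, -192]] · [[3, -2], [1, -1]] = [[-125, 126], [-189, 190]].

[[-125, 126], [-189, 190]]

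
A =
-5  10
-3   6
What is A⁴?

A² = A (a projection; rank 1, trace 1), so A⁴ = A.

[[-5, 10], [-3, 6]]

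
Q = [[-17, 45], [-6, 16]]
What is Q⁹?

[[-3077, 7695], [-1026, 2566]]

tr Q = -1 and det Q = -2, so the characteristic polynomial is λ² − (-1)λ + (-2) with roots -2 and 1.
Eigenvectors give P = [[3, -5], [1, -2]] with P⁻¹ = [[2, -5], [1, -3]], and Q = P·diag(-2, 1)·P⁻¹.
Then Q⁹ = P·diag(-512, 1)·P⁻¹ = [[-1536, -5], [-512, -2]] · [[2, -5], [1, -3]] = [[-3077, 7695], [-1026, 2566]].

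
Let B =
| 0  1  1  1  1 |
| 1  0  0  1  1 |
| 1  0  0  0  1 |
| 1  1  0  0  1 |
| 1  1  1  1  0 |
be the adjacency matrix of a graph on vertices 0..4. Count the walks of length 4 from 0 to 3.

26

The number of length-4 walks from vertex 0 to vertex 3 is entry (0,3) of B⁴, where B is the adjacency matrix.
B² = [[4, 2, 1, 2, 3], [2, 3, 2, 2, 2], [1, 2, 2, 2, 1], [2, 2, 2, 3, 2], [3, 2, 1, 2, 4]]
B³ = [[8, 9, 7, 9, 9], [9, 6, 4, 7, 9], [7, 4, 2, 4, 7], [9, 7, 4, 6, 9], [9, 9, 7, 9, 8]]
B⁴ = [[34, 26, 17, 26, 33], [26, 25, 18, 24, 26], [17, 18, 14, 18, 17], [26, 24, 18, 25, 26], [33, 26, 17, 26, 34]]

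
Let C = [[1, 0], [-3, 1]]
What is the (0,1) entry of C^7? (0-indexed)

C = I + N where N = [[0, 0], [-3, 0]] is strictly lower-triangular, so N^2 = 0.
(I + N)^7 = I + 7·N = [[1, 0], [-21, 1]].

0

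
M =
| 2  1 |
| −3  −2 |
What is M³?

[[2, 1], [−3, −2]]

M² = I (check: tr M = 0 and det M = −1), so M³ = M since 3 is odd.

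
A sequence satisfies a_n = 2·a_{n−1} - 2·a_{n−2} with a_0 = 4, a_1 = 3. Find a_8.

With companion matrix M = [[2, -2], [1, 0]], [a_n, a_{n−1}]ᵀ = M·[a_{n−1}, a_{n−2}]ᵀ, so [a_8, a_7]ᵀ = M^7·[a_1, a_0]ᵀ.
M^7 = [[0, 16], [-8, 16]], giving [a_8, a_7]ᵀ = [[64], [40]].

64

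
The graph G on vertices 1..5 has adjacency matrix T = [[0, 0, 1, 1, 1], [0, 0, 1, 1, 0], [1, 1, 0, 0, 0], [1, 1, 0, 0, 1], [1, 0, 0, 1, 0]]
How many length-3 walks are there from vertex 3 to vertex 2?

4

The number of length-3 walks from vertex 3 to vertex 2 is entry (3,2) of T³, where T is the adjacency matrix.
T² = [[3, 2, 0, 1, 1], [2, 2, 0, 0, 1], [0, 0, 2, 2, 1], [1, 0, 2, 3, 1], [1, 1, 1, 1, 2]]
T³ = [[2, 1, 5, 6, 4], [1, 0, 4, 5, 2], [5, 4, 0, 1, 2], [6, 5, 1, 2, 4], [4, 2, 2, 4, 2]]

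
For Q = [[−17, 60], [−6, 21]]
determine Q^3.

tr Q = 4 and det Q = 3, so the characteristic polynomial is λ² − (4)λ + (3) with roots 1 and 3.
Eigenvectors give P = [[10, 3], [3, 1]] with P⁻¹ = [[1, −3], [−3, 10]], and Q = P·diag(1, 3)·P⁻¹.
Then Q^3 = P·diag(1, 27)·P⁻¹ = [[10, 81], [3, 27]] · [[1, −3], [−3, 10]] = [[−233, 780], [−78, 261]].

[[−233, 780], [−78, 261]]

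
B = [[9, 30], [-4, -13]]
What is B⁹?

tr B = -4 and det B = 3, so the characteristic polynomial is λ² − (-4)λ + (3) with roots -3 and -1.
Eigenvectors give P = [[-5, -3], [2, 1]] with P⁻¹ = [[1, 3], [-2, -5]], and B = P·diag(-3, -1)·P⁻¹.
Then B⁹ = P·diag(-19683, -1)·P⁻¹ = [[98415, 3], [-39366, -1]] · [[1, 3], [-2, -5]] = [[98409, 295230], [-39364, -118093]].

[[98409, 295230], [-39364, -118093]]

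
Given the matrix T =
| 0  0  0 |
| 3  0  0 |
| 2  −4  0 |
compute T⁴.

T is strictly triangular, hence nilpotent: T³ = 0, so T⁴ = 0.

[[0, 0, 0], [0, 0, 0], [0, 0, 0]]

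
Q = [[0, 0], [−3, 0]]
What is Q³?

Q is strictly triangular, hence nilpotent: Q² = 0, so Q³ = 0.

[[0, 0], [0, 0]]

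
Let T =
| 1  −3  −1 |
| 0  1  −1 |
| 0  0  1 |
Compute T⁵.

T = I + N where N = [[0, −3, −1], [0, 0, −1], [0, 0, 0]] is strictly upper-triangular, so N³ = 0.
(I + N)⁵ = I + 5·N + 10·N² = [[1, −15, 25], [0, 1, −5], [0, 0, 1]].

[[1, −15, 25], [0, 1, −5], [0, 0, 1]]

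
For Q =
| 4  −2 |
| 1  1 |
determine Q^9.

tr Q = 5 and det Q = 6, so the characteristic polynomial is λ² − (5)λ + (6) with roots 2 and 3.
Eigenvectors give P = [[1, 2], [1, 1]] with P⁻¹ = [[−1, 2], [1, −1]], and Q = P·diag(2, 3)·P⁻¹.
Then Q^9 = P·diag(512, 19683)·P⁻¹ = [[512, 39366], [512, 19683]] · [[−1, 2], [1, −1]] = [[38854, −38342], [19171, −18659]].

[[38854, −38342], [19171, −18659]]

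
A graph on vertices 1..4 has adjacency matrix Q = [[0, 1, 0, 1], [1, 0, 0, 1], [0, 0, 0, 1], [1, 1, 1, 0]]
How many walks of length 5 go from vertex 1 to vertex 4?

The number of length-5 walks from vertex 1 to vertex 4 is entry (1,4) of Q⁵, where Q is the adjacency matrix.
Q² = [[2, 1, 1, 1], [1, 2, 1, 1], [1, 1, 1, 0], [1, 1, 0, 3]]
Q³ = [[2, 3, 1, 4], [3, 2, 1, 4], [1, 1, 0, 3], [4, 4, 3, 2]]
Q⁴ = [[7, 6, 4, 6], [6, 7, 4, 6], [4, 4, 3, 2], [6, 6, 2, 11]]
Q⁵ = [[12, 13, 6, 17], [13, 12, 6, 17], [6, 6, 2, 11], [17, 17, 11, 14]]

17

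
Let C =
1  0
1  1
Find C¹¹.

[[1, 0], [11, 1]]

C = I + N where N = [[0, 0], [1, 0]] is strictly lower-triangular, so N² = 0.
(I + N)¹¹ = I + 11·N = [[1, 0], [11, 1]].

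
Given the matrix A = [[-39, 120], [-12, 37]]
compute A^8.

[[65601, -196800], [19680, -59039]]

tr A = -2 and det A = -3, so the characteristic polynomial is λ² − (-2)λ + (-3) with roots 1 and -3.
Eigenvectors give P = [[3, 10], [1, 3]] with P⁻¹ = [[-3, 10], [1, -3]], and A = P·diag(1, -3)·P⁻¹.
Then A^8 = P·diag(1, 6561)·P⁻¹ = [[3, 65610], [1, 19683]] · [[-3, 10], [1, -3]] = [[65601, -196800], [19680, -59039]].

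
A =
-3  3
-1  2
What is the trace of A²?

7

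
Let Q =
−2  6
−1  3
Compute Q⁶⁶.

[[−2, 6], [−1, 3]]

Q² = Q (a projection; rank 1, trace 1), so Q⁶⁶ = Q.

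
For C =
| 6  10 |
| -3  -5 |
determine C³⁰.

C² = C (a projection; rank 1, trace 1), so C³⁰ = C.

[[6, 10], [-3, -5]]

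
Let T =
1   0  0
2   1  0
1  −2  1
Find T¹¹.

T = I + N where N = [[0, 0, 0], [2, 0, 0], [1, −2, 0]] is strictly lower-triangular, so N³ = 0.
(I + N)¹¹ = I + 11·N + 55·N² = [[1, 0, 0], [22, 1, 0], [−209, −22, 1]].

[[1, 0, 0], [22, 1, 0], [−209, −22, 1]]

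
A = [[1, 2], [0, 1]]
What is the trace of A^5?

2

A = I + N where N = [[0, 2], [0, 0]] is strictly upper-triangular, so N^2 = 0.
(I + N)^5 = I + 5·N = [[1, 10], [0, 1]].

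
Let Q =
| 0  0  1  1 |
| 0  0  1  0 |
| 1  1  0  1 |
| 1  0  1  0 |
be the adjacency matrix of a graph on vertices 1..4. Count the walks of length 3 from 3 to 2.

The number of length-3 walks from vertex 3 to vertex 2 is entry (3,2) of Q³, where Q is the adjacency matrix.
Q² = [[2, 1, 1, 1], [1, 1, 0, 1], [1, 0, 3, 1], [1, 1, 1, 2]]
Q³ = [[2, 1, 4, 3], [1, 0, 3, 1], [4, 3, 2, 4], [3, 1, 4, 2]]

3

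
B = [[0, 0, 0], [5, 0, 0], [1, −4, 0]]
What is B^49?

[[0, 0, 0], [0, 0, 0], [0, 0, 0]]

B is strictly triangular, hence nilpotent: B^3 = 0, so B^49 = 0.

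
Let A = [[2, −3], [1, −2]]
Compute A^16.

[[1, 0], [0, 1]]

A² = I (check: tr A = 0 and det A = −1), so A^16 = I since 16 is even.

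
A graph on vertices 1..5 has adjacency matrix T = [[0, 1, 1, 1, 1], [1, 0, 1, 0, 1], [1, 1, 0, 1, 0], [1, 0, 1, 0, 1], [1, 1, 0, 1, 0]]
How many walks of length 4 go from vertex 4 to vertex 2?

24

The number of length-4 walks from vertex 4 to vertex 2 is entry (4,2) of T^4, where T is the adjacency matrix.
T^2 = [[4, 2, 2, 2, 2], [2, 3, 1, 3, 1], [2, 1, 3, 1, 3], [2, 3, 1, 3, 1], [2, 1, 3, 1, 3]]
T^3 = [[8, 8, 8, 8, 8], [8, 4, 8, 4, 8], [8, 8, 4, 8, 4], [8, 4, 8, 4, 8], [8, 8, 4, 8, 4]]
T^4 = [[32, 24, 24, 24, 24], [24, 24, 16, 24, 16], [24, 16, 24, 16, 24], [24, 24, 16, 24, 16], [24, 16, 24, 16, 24]]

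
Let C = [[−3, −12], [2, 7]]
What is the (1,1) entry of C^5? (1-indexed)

tr C = 4 and det C = 3, so the characteristic polynomial is λ² − (4)λ + (3) with roots 1 and 3.
Eigenvectors give P = [[−3, −2], [1, 1]] with P⁻¹ = [[−1, −2], [1, 3]], and C = P·diag(1, 3)·P⁻¹.
Then C^5 = P·diag(1, 243)·P⁻¹ = [[−3, −486], [1, 243]] · [[−1, −2], [1, 3]] = [[−483, −1452], [242, 727]].

−483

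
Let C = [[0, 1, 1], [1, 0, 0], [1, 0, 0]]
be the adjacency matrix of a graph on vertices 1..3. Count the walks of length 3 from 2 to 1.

2

The number of length-3 walks from vertex 2 to vertex 1 is entry (2,1) of C^3, where C is the adjacency matrix.
C^2 = [[2, 0, 0], [0, 1, 1], [0, 1, 1]]
C^3 = [[0, 2, 2], [2, 0, 0], [2, 0, 0]]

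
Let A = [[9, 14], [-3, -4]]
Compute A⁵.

tr A = 5 and det A = 6, so the characteristic polynomial is λ² − (5)λ + (6) with roots 2 and 3.
Eigenvectors give P = [[-2, -7], [1, 3]] with P⁻¹ = [[3, 7], [-1, -2]], and A = P·diag(2, 3)·P⁻¹.
Then A⁵ = P·diag(32, 243)·P⁻¹ = [[-64, -1701], [32, 729]] · [[3, 7], [-1, -2]] = [[1509, 2954], [-633, -1234]].

[[1509, 2954], [-633, -1234]]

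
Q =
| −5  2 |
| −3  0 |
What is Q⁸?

tr Q = −5 and det Q = 6, so the characteristic polynomial is λ² − (−5)λ + (6) with roots −2 and −3.
Eigenvectors give P = [[−2, 1], [−3, 1]] with P⁻¹ = [[1, −1], [3, −2]], and Q = P·diag(−2, −3)·P⁻¹.
Then Q⁸ = P·diag(256, 6561)·P⁻¹ = [[−512, 6561], [−768, 6561]] · [[1, −1], [3, −2]] = [[19171, −12610], [18915, −12354]].

[[19171, −12610], [18915, −12354]]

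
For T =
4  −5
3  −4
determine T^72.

[[1, 0], [0, 1]]

T² = I (check: tr T = 0 and det T = −1), so T^72 = I since 72 is even.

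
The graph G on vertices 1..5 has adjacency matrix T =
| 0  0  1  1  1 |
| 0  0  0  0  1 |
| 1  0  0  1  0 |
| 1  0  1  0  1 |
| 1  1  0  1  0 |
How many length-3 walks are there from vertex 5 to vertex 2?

The number of length-3 walks from vertex 5 to vertex 2 is entry (5,2) of T³, where T is the adjacency matrix.
T² = [[3, 1, 1, 2, 1], [1, 1, 0, 1, 0], [1, 0, 2, 1, 2], [2, 1, 1, 3, 1], [1, 0, 2, 1, 3]]
T³ = [[4, 1, 5, 5, 6], [1, 0, 2, 1, 3], [5, 2, 2, 5, 2], [5, 1, 5, 4, 6], [6, 3, 2, 6, 2]]

3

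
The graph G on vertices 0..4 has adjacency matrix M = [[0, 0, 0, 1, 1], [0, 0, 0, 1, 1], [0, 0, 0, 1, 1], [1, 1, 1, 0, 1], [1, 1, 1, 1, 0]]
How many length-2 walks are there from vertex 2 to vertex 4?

1

The number of length-2 walks from vertex 2 to vertex 4 is entry (2,4) of M^2, where M is the adjacency matrix.
M^2 = [[2, 2, 2, 1, 1], [2, 2, 2, 1, 1], [2, 2, 2, 1, 1], [1, 1, 1, 4, 3], [1, 1, 1, 3, 4]]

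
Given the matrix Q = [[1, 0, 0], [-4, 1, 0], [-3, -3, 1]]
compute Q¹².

Q = I + N where N = [[0, 0, 0], [-4, 0, 0], [-3, -3, 0]] is strictly lower-triangular, so N³ = 0.
(I + N)¹² = I + 12·N + 66·N² = [[1, 0, 0], [-48, 1, 0], [756, -36, 1]].

[[1, 0, 0], [-48, 1, 0], [756, -36, 1]]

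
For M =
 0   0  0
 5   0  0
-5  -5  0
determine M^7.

[[0, 0, 0], [0, 0, 0], [0, 0, 0]]

M is strictly triangular, hence nilpotent: M^3 = 0, so M^7 = 0.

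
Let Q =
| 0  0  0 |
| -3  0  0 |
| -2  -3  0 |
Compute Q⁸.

Q is strictly triangular, hence nilpotent: Q³ = 0, so Q⁸ = 0.

[[0, 0, 0], [0, 0, 0], [0, 0, 0]]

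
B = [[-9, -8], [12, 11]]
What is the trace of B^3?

tr B = 2 and det B = -3, so the characteristic polynomial is λ² − (2)λ + (-3) with roots -1 and 3.
Eigenvectors give P = [[-1, 2], [1, -3]] with P⁻¹ = [[-3, -2], [-1, -1]], and B = P·diag(-1, 3)·P⁻¹.
Then B^3 = P·diag(-1, 27)·P⁻¹ = [[1, 54], [-1, -81]] · [[-3, -2], [-1, -1]] = [[-57, -56], [84, 83]].

26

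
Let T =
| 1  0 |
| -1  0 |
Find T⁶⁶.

T² = T (a projection; rank 1, trace 1), so T⁶⁶ = T.

[[1, 0], [-1, 0]]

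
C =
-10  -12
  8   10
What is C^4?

[[16, 0], [0, 16]]

tr C = 0 and det C = -4, so the characteristic polynomial is λ² − (0)λ + (-4) with roots -2 and 2.
Eigenvectors give P = [[3, -1], [-2, 1]] with P⁻¹ = [[1, 1], [2, 3]], and C = P·diag(-2, 2)·P⁻¹.
Then C^4 = P·diag(16, 16)·P⁻¹ = [[48, -16], [-32, 16]] · [[1, 1], [2, 3]] = [[16, 0], [0, 16]].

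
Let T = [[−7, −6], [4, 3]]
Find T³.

[[−79, −78], [52, 51]]

tr T = −4 and det T = 3, so the characteristic polynomial is λ² − (−4)λ + (3) with roots −3 and −1.
Eigenvectors give P = [[3, 1], [−2, −1]] with P⁻¹ = [[1, 1], [−2, −3]], and T = P·diag(−3, −1)·P⁻¹.
Then T³ = P·diag(−27, −1)·P⁻¹ = [[−81, −1], [54, 1]] · [[1, 1], [−2, −3]] = [[−79, −78], [52, 51]].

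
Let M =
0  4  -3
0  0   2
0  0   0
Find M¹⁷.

M is strictly triangular, hence nilpotent: M³ = 0, so M¹⁷ = 0.

[[0, 0, 0], [0, 0, 0], [0, 0, 0]]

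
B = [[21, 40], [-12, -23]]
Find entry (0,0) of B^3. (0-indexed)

141

tr B = -2 and det B = -3, so the characteristic polynomial is λ² − (-2)λ + (-3) with roots 1 and -3.
Eigenvectors give P = [[-2, 5], [1, -3]] with P⁻¹ = [[-3, -5], [-1, -2]], and B = P·diag(1, -3)·P⁻¹.
Then B^3 = P·diag(1, -27)·P⁻¹ = [[-2, -135], [1, 81]] · [[-3, -5], [-1, -2]] = [[141, 280], [-84, -167]].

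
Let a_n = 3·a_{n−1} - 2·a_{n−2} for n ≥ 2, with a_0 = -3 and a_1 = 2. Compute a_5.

With companion matrix T = [[3, -2], [1, 0]], [a_n, a_{n−1}]ᵀ = T·[a_{n−1}, a_{n−2}]ᵀ, so [a_5, a_4]ᵀ = T⁴·[a_1, a_0]ᵀ.
T⁴ = [[31, -30], [15, -14]], giving [a_5, a_4]ᵀ = [[152], [72]].

152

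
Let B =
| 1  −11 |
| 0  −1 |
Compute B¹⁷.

[[1, −11], [0, −1]]

B² = I (check: tr B = 0 and det B = −1), so B¹⁷ = B since 17 is odd.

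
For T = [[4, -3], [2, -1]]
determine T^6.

[[190, -189], [126, -125]]

tr T = 3 and det T = 2, so the characteristic polynomial is λ² − (3)λ + (2) with roots 2 and 1.
Eigenvectors give P = [[3, 1], [2, 1]] with P⁻¹ = [[1, -1], [-2, 3]], and T = P·diag(2, 1)·P⁻¹.
Then T^6 = P·diag(64, 1)·P⁻¹ = [[192, 1], [128, 1]] · [[1, -1], [-2, 3]] = [[190, -189], [126, -125]].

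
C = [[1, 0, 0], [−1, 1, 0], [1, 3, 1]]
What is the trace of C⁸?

C = I + N where N = [[0, 0, 0], [−1, 0, 0], [1, 3, 0]] is strictly lower-triangular, so N³ = 0.
(I + N)⁸ = I + 8·N + 28·N² = [[1, 0, 0], [−8, 1, 0], [−76, 24, 1]].

3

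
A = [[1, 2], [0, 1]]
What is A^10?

[[1, 20], [0, 1]]

A = I + N where N = [[0, 2], [0, 0]] is strictly upper-triangular, so N^2 = 0.
(I + N)^10 = I + 10·N = [[1, 20], [0, 1]].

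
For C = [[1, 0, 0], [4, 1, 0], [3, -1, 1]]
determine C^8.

[[1, 0, 0], [32, 1, 0], [-88, -8, 1]]

C = I + N where N = [[0, 0, 0], [4, 0, 0], [3, -1, 0]] is strictly lower-triangular, so N^3 = 0.
(I + N)^8 = I + 8·N + 28·N^2 = [[1, 0, 0], [32, 1, 0], [-88, -8, 1]].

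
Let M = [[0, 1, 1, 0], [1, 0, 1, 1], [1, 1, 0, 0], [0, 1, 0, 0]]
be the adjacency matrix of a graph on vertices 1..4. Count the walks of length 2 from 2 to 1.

1

The number of length-2 walks from vertex 2 to vertex 1 is entry (2,1) of M^2, where M is the adjacency matrix.
M^2 = [[2, 1, 1, 1], [1, 3, 1, 0], [1, 1, 2, 1], [1, 0, 1, 1]]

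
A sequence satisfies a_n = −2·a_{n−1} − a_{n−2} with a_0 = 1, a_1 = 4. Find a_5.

With companion matrix Q = [[−2, −1], [1, 0]], [a_n, a_{n−1}]ᵀ = Q·[a_{n−1}, a_{n−2}]ᵀ, so [a_5, a_4]ᵀ = Q⁴·[a_1, a_0]ᵀ.
Q⁴ = [[5, 4], [−4, −3]], giving [a_5, a_4]ᵀ = [[24], [−19]].

24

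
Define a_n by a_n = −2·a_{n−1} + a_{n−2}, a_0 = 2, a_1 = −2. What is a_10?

With companion matrix A = [[−2, 1], [1, 0]], [a_n, a_{n−1}]ᵀ = A·[a_{n−1}, a_{n−2}]ᵀ, so [a_10, a_9]ᵀ = A⁹·[a_1, a_0]ᵀ.
A⁹ = [[−2378, 985], [985, −408]], giving [a_10, a_9]ᵀ = [[6726], [−2786]].

6726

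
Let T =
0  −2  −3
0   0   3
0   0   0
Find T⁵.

[[0, 0, 0], [0, 0, 0], [0, 0, 0]]

T is strictly triangular, hence nilpotent: T³ = 0, so T⁵ = 0.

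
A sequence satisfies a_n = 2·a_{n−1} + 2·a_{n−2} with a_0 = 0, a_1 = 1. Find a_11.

With companion matrix A = [[2, 2], [1, 0]], [a_n, a_{n−1}]ᵀ = A·[a_{n−1}, a_{n−2}]ᵀ, so [a_11, a_10]ᵀ = A¹⁰·[a_1, a_0]ᵀ.
A¹⁰ = [[18272, 13376], [6688, 4896]], giving [a_11, a_10]ᵀ = [[18272], [6688]].

18272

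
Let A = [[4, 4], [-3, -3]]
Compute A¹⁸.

A² = A (a projection; rank 1, trace 1), so A¹⁸ = A.

[[4, 4], [-3, -3]]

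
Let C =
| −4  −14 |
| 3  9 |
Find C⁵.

[[−1234, −2954], [633, 1509]]

tr C = 5 and det C = 6, so the characteristic polynomial is λ² − (5)λ + (6) with roots 2 and 3.
Eigenvectors give P = [[7, −2], [−3, 1]] with P⁻¹ = [[1, 2], [3, 7]], and C = P·diag(2, 3)·P⁻¹.
Then C⁵ = P·diag(32, 243)·P⁻¹ = [[224, −486], [−96, 243]] · [[1, 2], [3, 7]] = [[−1234, −2954], [633, 1509]].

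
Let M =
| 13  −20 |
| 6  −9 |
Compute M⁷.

tr M = 4 and det M = 3, so the characteristic polynomial is λ² − (4)λ + (3) with roots 3 and 1.
Eigenvectors give P = [[2, −5], [1, −3]] with P⁻¹ = [[3, −5], [1, −2]], and M = P·diag(3, 1)·P⁻¹.
Then M⁷ = P·diag(2187, 1)·P⁻¹ = [[4374, −5], [2187, −3]] · [[3, −5], [1, −2]] = [[13117, −21860], [6558, −10929]].

[[13117, −21860], [6558, −10929]]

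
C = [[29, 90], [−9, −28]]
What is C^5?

[[329, 990], [−99, −298]]

tr C = 1 and det C = −2, so the characteristic polynomial is λ² − (1)λ + (−2) with roots −1 and 2.
Eigenvectors give P = [[−3, 10], [1, −3]] with P⁻¹ = [[3, 10], [1, 3]], and C = P·diag(−1, 2)·P⁻¹.
Then C^5 = P·diag(−1, 32)·P⁻¹ = [[3, 320], [−1, −96]] · [[3, 10], [1, 3]] = [[329, 990], [−99, −298]].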